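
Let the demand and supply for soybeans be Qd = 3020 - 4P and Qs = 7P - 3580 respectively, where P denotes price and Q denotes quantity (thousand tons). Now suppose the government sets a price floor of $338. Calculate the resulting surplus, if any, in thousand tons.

0

Setting quantity demanded equal to quantity supplied, 3020 - 4P = 7P - 3580, gives P* = 600 and Q* = 620.
The floor of 338 is below the equilibrium price 600, so it is not binding; the market clears at P* = 600, Q* = 620.
Since the control does not bind, there is no surplus.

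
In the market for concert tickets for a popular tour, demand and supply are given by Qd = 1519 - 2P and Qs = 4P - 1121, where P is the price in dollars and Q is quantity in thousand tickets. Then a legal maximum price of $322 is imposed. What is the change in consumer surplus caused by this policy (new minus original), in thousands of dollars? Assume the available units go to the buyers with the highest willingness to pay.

-35990

In a free market, 1519 - 2P = 4P - 1121 gives the equilibrium P* = 440, Q* = 639.
Because the ceiling (322) lies below the market-clearing price, it is binding.
At P = 322: Qd = 1519 - 2·322 = 875 and Qs = 4·322 - 1121 = 167.
Consumer surplus without the control is ½ · (759.5 - 440) · 639 = 102080.25.
With the ceiling, 167 units are sold at 322 (assume they go to the highest-value buyers). The demand price at Q = 167 is 676, so CS = ½ · [(759.5 - 322) + (676 - 322)] · 167 = 66090.25.
Change in consumer surplus = 66090.25 - 102080.25 = -35990.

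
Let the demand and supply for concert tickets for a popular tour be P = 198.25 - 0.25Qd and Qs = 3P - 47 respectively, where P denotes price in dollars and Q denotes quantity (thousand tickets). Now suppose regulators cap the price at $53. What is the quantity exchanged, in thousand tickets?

112

Rearranging demand gives Qd = 793 - 4P. In a free market, 793 - 4P = 3P - 47 gives the equilibrium P* = 120, Q* = 313.
Since 53 < 120, the ceiling is binding.
At P = 53: Qd = 793 - 4·53 = 581 and Qs = 3·53 - 47 = 112.
The quantity actually transacted is the short side, supply: 112.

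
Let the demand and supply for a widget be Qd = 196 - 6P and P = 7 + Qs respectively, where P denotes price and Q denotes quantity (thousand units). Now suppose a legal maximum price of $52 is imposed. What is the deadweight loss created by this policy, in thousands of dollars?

0

Rearranging supply gives Qs = P - 7. Equilibrium: 196 - 6P = P - 7, so 203 = 7P and P* = 29, Q* = 22.
Since 52 is above P* = 29, the ceiling does not bind and the free-market outcome prevails.
Since the control does not bind, no trades are prevented and deadweight loss is zero.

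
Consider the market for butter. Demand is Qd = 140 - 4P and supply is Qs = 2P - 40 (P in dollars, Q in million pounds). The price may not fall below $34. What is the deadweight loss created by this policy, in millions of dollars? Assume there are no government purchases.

Without the control the market clears where 140 - 4P = 2P - 40, i.e. P* = 30 and Q* = 20.
Because the floor (34) lies above the market-clearing price, it is binding.
At P = 34: Qd = 140 - 4·34 = 4 and Qs = 2·34 - 40 = 28.
Quantity traded falls to 4. At Q = 4 the demand price is (140 - 4)/4 = 34 and the supply price is (40 + 4)/2 = 22.
Deadweight loss = ½ · (34 - 22) · (20 - 4) = ½ · 12 · 16 = 96.

96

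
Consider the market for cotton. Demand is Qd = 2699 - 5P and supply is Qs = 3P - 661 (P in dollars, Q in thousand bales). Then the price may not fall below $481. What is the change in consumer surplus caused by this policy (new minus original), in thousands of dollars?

Without the control the market clears where 2699 - 5P = 3P - 661, i.e. P* = 420 and Q* = 599.
Because the floor (481) lies above the market-clearing price, it is binding.
At P = 481: Qd = 2699 - 5·481 = 294 and Qs = 3·481 - 661 = 782.
Consumer surplus without the control is ½ · (539.8 - 420) · 599 = 35880.1.
With the floor, consumers buy 294 units at 481, so CS = ½ · (539.8 - 481) · 294 = 8643.6.
Change in consumer surplus = 8643.6 - 35880.1 = -27236.5.

-27236.5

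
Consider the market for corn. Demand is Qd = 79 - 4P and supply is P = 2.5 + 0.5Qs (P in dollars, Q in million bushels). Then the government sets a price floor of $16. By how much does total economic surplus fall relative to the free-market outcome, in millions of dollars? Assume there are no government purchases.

Rearranging supply gives Qs = 2P - 5. Setting quantity demanded equal to quantity supplied, 79 - 4P = 2P - 5, gives P* = 14 and Q* = 23.
Since 16 > 14, the floor is binding.
At P = 16: Qd = 79 - 4·16 = 15 and Qs = 2·16 - 5 = 27.
Quantity traded falls to 15. At Q = 15 the demand price is (79 - 15)/4 = 16 and the supply price is (5 + 15)/2 = 10.
Deadweight loss = ½ · (16 - 10) · (23 - 15) = ½ · 6 · 8 = 24.

24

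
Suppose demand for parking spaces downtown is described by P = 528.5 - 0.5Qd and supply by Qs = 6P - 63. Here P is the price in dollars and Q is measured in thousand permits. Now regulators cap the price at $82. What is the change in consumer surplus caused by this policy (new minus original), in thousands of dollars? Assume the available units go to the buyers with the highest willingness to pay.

Rearranging demand gives Qd = 1057 - 2P. In a free market, 1057 - 2P = 6P - 63 gives the equilibrium P* = 140, Q* = 777.
The ceiling of 82 is below the equilibrium price 140, so it binds.
At P = 82: Qd = 1057 - 2·82 = 893 and Qs = 6·82 - 63 = 429.
Consumer surplus without the control is ½ · (528.5 - 140) · 777 = 150932.25.
With the ceiling, 429 units are sold at 82 (assume they go to the highest-value buyers). The demand price at Q = 429 is 314, so CS = ½ · [(528.5 - 82) + (314 - 82)] · 429 = 145538.25.
Change in consumer surplus = 145538.25 - 150932.25 = -5394.

-5394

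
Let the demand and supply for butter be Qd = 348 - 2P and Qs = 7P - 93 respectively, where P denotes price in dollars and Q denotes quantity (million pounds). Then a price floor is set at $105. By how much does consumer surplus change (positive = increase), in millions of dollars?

In a free market, 348 - 2P = 7P - 93 gives the equilibrium P* = 49, Q* = 250.
Because the floor (105) lies above the market-clearing price, it is binding.
At P = 105: Qd = 348 - 2·105 = 138 and Qs = 7·105 - 93 = 642.
Consumer surplus without the control is ½ · (174 - 49) · 250 = 15625.
With the floor, consumers buy 138 units at 105, so CS = ½ · (174 - 105) · 138 = 4761.
Change in consumer surplus = 4761 - 15625 = -10864.

-10864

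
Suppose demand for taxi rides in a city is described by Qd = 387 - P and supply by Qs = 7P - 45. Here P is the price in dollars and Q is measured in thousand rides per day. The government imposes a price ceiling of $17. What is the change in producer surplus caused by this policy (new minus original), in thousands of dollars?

In a free market, 387 - P = 7P - 45 gives the equilibrium P* = 54, Q* = 333.
Because the ceiling (17) lies below the market-clearing price, it is binding.
At P = 17: Qd = 387 - 17 = 370 and Qs = 7·17 - 45 = 74.
Producer surplus without the control is ½ · (54 - 45/7) · 333 = 110889/14.
With the ceiling, producers sell 74 units at 17, so PS = ½ · (17 - 45/7) · 74 = 2738/7.
Change in producer surplus = 2738/7 - 110889/14 = -7529.5.

-7529.5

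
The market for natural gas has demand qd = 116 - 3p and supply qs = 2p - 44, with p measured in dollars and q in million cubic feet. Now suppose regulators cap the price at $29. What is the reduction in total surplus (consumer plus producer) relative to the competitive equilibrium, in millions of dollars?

Without the control the market clears where 116 - 3p = 2p - 44, i.e. p* = 32 and q* = 20.
Since 29 < 32, the ceiling is binding.
At p = 29: qd = 116 - 3·29 = 29 and qs = 2·29 - 44 = 14.
Quantity traded falls to 14. At q = 14 the demand price is (116 - 14)/3 = 34 and the supply price is (44 + 14)/2 = 29.
Deadweight loss = ½ · (34 - 29) · (20 - 14) = ½ · 5 · 6 = 15.

15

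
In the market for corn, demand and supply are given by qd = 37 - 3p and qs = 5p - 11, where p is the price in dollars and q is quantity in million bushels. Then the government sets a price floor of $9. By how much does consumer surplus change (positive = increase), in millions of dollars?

-43.5

In a free market, 37 - 3p = 5p - 11 gives the equilibrium p* = 6, q* = 19.
Because the floor (9) lies above the market-clearing price, it is binding.
At p = 9: qd = 37 - 3·9 = 10 and qs = 5·9 - 11 = 34.
Consumer surplus without the control is ½ · (37/3 - 6) · 19 = 361/6.
With the floor, consumers buy 10 units at 9, so CS = ½ · (37/3 - 9) · 10 = 50/3.
Change in consumer surplus = 50/3 - 361/6 = -43.5.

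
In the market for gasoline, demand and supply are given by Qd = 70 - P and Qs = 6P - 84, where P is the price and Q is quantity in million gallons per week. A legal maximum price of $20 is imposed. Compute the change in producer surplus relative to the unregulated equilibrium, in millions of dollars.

Without the control the market clears where 70 - P = 6P - 84, i.e. P* = 22 and Q* = 48.
Since 20 < 22, the ceiling is binding.
At P = 20: Qd = 70 - 20 = 50 and Qs = 6·20 - 84 = 36.
Producer surplus without the control is ½ · (22 - 14) · 48 = 192.
With the ceiling, producers sell 36 units at 20, so PS = ½ · (20 - 14) · 36 = 108.
Change in producer surplus = 108 - 192 = -84.

-84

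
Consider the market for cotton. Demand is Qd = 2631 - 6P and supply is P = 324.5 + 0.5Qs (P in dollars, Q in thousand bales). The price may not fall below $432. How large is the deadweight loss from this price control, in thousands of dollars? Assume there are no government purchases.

Rearranging supply gives Qs = 2P - 649. Equilibrium: 2631 - 6P = 2P - 649, so 3280 = 8P and P* = 410, Q* = 171.
Because the floor (432) lies above the market-clearing price, it is binding.
At P = 432: Qd = 2631 - 6·432 = 39 and Qs = 2·432 - 649 = 215.
Quantity traded falls to 39. At Q = 39 the demand price is (2631 - 39)/6 = 432 and the supply price is (649 + 39)/2 = 344.
Deadweight loss = ½ · (432 - 344) · (171 - 39) = ½ · 88 · 132 = 5808.

5808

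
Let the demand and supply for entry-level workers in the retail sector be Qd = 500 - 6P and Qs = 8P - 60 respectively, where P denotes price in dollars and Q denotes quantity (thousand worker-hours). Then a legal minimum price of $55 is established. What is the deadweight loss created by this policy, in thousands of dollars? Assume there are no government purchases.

1181.25

Without the control the market clears where 500 - 6P = 8P - 60, i.e. P* = 40 and Q* = 260.
Because the floor (55) lies above the market-clearing price, it is binding.
At P = 55: Qd = 500 - 6·55 = 170 and Qs = 8·55 - 60 = 380.
Quantity traded falls to 170. At Q = 170 the demand price is (500 - 170)/6 = 55 and the supply price is (60 + 170)/8 = 28.75.
Deadweight loss = ½ · (55 - 28.75) · (260 - 170) = ½ · 26.25 · 90 = 1181.25.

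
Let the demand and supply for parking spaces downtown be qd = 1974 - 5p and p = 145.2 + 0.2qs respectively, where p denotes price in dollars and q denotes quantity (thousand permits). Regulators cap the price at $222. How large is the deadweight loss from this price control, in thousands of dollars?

Rearranging supply gives qs = 5p - 726. Setting quantity demanded equal to quantity supplied, 1974 - 5p = 5p - 726, gives p* = 270 and q* = 624.
Since 222 < 270, the ceiling is binding.
At p = 222: qd = 1974 - 5·222 = 864 and qs = 5·222 - 726 = 384.
Quantity traded falls to 384. At q = 384 the demand price is (1974 - 384)/5 = 318 and the supply price is (726 + 384)/5 = 222.
Deadweight loss = ½ · (318 - 222) · (624 - 384) = ½ · 96 · 240 = 11520.

11520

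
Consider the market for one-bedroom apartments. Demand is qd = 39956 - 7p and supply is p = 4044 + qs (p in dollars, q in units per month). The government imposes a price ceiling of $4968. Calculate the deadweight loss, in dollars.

Rearranging supply gives qs = p - 4044. In a free market, 39956 - 7p = p - 4044 gives the equilibrium p* = 5500, q* = 1456.
Since 4968 < 5500, the ceiling is binding.
At p = 4968: qd = 39956 - 7·4968 = 5180 and qs = 4968 - 4044 = 924.
Quantity traded falls to 924. At q = 924 the demand price is (39956 - 924)/7 = 5576 and the supply price is 4044 + 924 = 4968.
Deadweight loss = ½ · (5576 - 4968) · (1456 - 924) = ½ · 608 · 532 = 161728.

161728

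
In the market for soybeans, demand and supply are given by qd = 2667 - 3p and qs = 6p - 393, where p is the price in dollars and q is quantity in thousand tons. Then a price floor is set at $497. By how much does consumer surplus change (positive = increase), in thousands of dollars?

Equilibrium: 2667 - 3p = 6p - 393, so 3060 = 9p and p* = 340, q* = 1647.
Because the floor (497) lies above the market-clearing price, it is binding.
At p = 497: qd = 2667 - 3·497 = 1176 and qs = 6·497 - 393 = 2589.
Consumer surplus without the control is ½ · (889 - 340) · 1647 = 452101.5.
With the floor, consumers buy 1176 units at 497, so CS = ½ · (889 - 497) · 1176 = 230496.
Change in consumer surplus = 230496 - 452101.5 = -221605.5.

-221605.5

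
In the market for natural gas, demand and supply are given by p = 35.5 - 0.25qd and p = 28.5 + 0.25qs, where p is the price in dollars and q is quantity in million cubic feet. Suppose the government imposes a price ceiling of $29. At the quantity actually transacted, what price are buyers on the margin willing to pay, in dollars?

Rearranging demand gives qd = 142 - 4p; rearranging supply gives qs = 4p - 114. Equilibrium: 142 - 4p = 4p - 114, so 256 = 8p and p* = 32, q* = 14.
The ceiling of 29 is below the equilibrium price 32, so it binds.
At p = 29: qd = 142 - 4·29 = 26 and qs = 4·29 - 114 = 2.
Only 2 units reach the market. On the demand curve, the marginal buyer's willingness to pay at q = 2 is (142 - 2)/4 = 35.

35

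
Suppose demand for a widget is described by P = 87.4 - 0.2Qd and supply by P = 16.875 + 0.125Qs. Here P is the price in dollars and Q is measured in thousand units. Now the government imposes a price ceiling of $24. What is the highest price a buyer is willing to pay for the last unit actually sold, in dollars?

Rearranging demand gives Qd = 437 - 5P; rearranging supply gives Qs = 8P - 135. Setting quantity demanded equal to quantity supplied, 437 - 5P = 8P - 135, gives P* = 44 and Q* = 217.
Since 24 < 44, the ceiling is binding.
At P = 24: Qd = 437 - 5·24 = 317 and Qs = 8·24 - 135 = 57.
Only 57 units reach the market. On the demand curve, the marginal buyer's willingness to pay at Q = 57 is (437 - 57)/5 = 76.

76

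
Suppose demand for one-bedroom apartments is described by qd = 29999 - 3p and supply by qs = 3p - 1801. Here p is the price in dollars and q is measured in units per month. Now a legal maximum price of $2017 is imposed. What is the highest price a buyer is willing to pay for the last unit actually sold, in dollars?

8583

Setting quantity demanded equal to quantity supplied, 29999 - 3p = 3p - 1801, gives p* = 5300 and q* = 14099.
Because the ceiling (2017) lies below the market-clearing price, it is binding.
At p = 2017: qd = 29999 - 3·2017 = 23948 and qs = 3·2017 - 1801 = 4250.
Only 4250 units reach the market. On the demand curve, the marginal buyer's willingness to pay at q = 4250 is (29999 - 4250)/3 = 8583.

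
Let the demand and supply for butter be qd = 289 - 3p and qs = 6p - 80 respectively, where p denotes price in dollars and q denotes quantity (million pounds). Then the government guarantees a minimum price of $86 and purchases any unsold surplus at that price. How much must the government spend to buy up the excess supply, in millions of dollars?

34830

Setting quantity demanded equal to quantity supplied, 289 - 3p = 6p - 80, gives p* = 41 and q* = 166.
The floor of 86 is above the equilibrium price 41, so it binds.
At p = 86: qd = 289 - 3·86 = 31 and qs = 6·86 - 80 = 436.
Surplus = qs - qd = 405.
Government expenditure = surplus × support price = 405 × 86 = 34830.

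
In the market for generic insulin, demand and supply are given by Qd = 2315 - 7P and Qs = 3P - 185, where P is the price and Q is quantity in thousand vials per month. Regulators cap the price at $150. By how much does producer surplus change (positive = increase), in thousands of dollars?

In a free market, 2315 - 7P = 3P - 185 gives the equilibrium P* = 250, Q* = 565.
Because the ceiling (150) lies below the market-clearing price, it is binding.
At P = 150: Qd = 2315 - 7·150 = 1265 and Qs = 3·150 - 185 = 265.
Producer surplus without the control is ½ · (250 - 185/3) · 565 = 319225/6.
With the ceiling, producers sell 265 units at 150, so PS = ½ · (150 - 185/3) · 265 = 70225/6.
Change in producer surplus = 70225/6 - 319225/6 = -41500.

-41500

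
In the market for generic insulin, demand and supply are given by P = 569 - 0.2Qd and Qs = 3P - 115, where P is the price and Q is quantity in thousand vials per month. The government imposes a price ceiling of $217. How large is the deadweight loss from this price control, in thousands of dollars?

56181.6

Rearranging demand gives Qd = 2845 - 5P. In a free market, 2845 - 5P = 3P - 115 gives the equilibrium P* = 370, Q* = 995.
The ceiling of 217 is below the equilibrium price 370, so it binds.
At P = 217: Qd = 2845 - 5·217 = 1760 and Qs = 3·217 - 115 = 536.
Quantity traded falls to 536. At Q = 536 the demand price is (2845 - 536)/5 = 461.8 and the supply price is (115 + 536)/3 = 217.
Deadweight loss = ½ · (461.8 - 217) · (995 - 536) = ½ · 244.8 · 459 = 56181.6.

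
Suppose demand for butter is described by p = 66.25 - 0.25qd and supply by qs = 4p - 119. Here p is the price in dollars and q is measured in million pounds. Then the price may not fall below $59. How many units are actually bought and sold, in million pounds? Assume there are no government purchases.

29

Rearranging demand gives qd = 265 - 4p. Equilibrium: 265 - 4p = 4p - 119, so 384 = 8p and p* = 48, q* = 73.
The floor of 59 is above the equilibrium price 48, so it binds.
At p = 59: qd = 265 - 4·59 = 29 and qs = 4·59 - 119 = 117.
The quantity actually transacted is the short side, demand: 29.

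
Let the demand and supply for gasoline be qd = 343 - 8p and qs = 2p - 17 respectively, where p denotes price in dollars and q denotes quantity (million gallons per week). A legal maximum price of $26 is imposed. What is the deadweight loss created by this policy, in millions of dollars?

125

Equilibrium: 343 - 8p = 2p - 17, so 360 = 10p and p* = 36, q* = 55.
Since 26 < 36, the ceiling is binding.
At p = 26: qd = 343 - 8·26 = 135 and qs = 2·26 - 17 = 35.
Quantity traded falls to 35. At q = 35 the demand price is (343 - 35)/8 = 38.5 and the supply price is (17 + 35)/2 = 26.
Deadweight loss = ½ · (38.5 - 26) · (55 - 35) = ½ · 12.5 · 20 = 125.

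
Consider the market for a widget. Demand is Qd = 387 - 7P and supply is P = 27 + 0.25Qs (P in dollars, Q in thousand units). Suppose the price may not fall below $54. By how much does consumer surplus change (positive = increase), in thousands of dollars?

-364.5

Rearranging supply gives Qs = 4P - 108. Without the control the market clears where 387 - 7P = 4P - 108, i.e. P* = 45 and Q* = 72.
The floor of 54 is above the equilibrium price 45, so it binds.
At P = 54: Qd = 387 - 7·54 = 9 and Qs = 4·54 - 108 = 108.
Consumer surplus without the control is ½ · (387/7 - 45) · 72 = 2592/7.
With the floor, consumers buy 9 units at 54, so CS = ½ · (387/7 - 54) · 9 = 81/14.
Change in consumer surplus = 81/14 - 2592/7 = -364.5.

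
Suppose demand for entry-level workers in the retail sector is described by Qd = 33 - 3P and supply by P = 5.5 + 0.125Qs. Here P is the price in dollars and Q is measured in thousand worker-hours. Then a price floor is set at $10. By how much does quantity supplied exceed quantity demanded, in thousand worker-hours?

Rearranging supply gives Qs = 8P - 44. Without the control the market clears where 33 - 3P = 8P - 44, i.e. P* = 7 and Q* = 12.
Since 10 > 7, the floor is binding.
At P = 10: Qd = 33 - 3·10 = 3 and Qs = 8·10 - 44 = 36.
Surplus = Qs - Qd = 36 - 3 = 33.

33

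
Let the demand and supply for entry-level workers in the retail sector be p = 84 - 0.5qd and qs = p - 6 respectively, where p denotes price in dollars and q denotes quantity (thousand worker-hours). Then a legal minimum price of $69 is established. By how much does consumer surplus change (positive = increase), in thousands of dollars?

-451

Rearranging demand gives qd = 168 - 2p. In a free market, 168 - 2p = p - 6 gives the equilibrium p* = 58, q* = 52.
Since 69 > 58, the floor is binding.
At p = 69: qd = 168 - 2·69 = 30 and qs = 69 - 6 = 63.
Consumer surplus without the control is ½ · (84 - 58) · 52 = 676.
With the floor, consumers buy 30 units at 69, so CS = ½ · (84 - 69) · 30 = 225.
Change in consumer surplus = 225 - 676 = -451.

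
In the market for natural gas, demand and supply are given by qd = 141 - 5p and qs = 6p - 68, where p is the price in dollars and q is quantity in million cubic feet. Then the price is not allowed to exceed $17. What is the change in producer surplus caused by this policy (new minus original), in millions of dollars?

-80

Setting quantity demanded equal to quantity supplied, 141 - 5p = 6p - 68, gives p* = 19 and q* = 46.
The ceiling of 17 is below the equilibrium price 19, so it binds.
At p = 17: qd = 141 - 5·17 = 56 and qs = 6·17 - 68 = 34.
Producer surplus without the control is ½ · (19 - 34/3) · 46 = 529/3.
With the ceiling, producers sell 34 units at 17, so PS = ½ · (17 - 34/3) · 34 = 289/3.
Change in producer surplus = 289/3 - 529/3 = -80.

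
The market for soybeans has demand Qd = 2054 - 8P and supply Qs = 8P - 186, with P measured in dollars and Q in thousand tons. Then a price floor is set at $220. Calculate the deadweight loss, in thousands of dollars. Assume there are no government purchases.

Without the control the market clears where 2054 - 8P = 8P - 186, i.e. P* = 140 and Q* = 934.
Since 220 > 140, the floor is binding.
At P = 220: Qd = 2054 - 8·220 = 294 and Qs = 8·220 - 186 = 1574.
Quantity traded falls to 294. At Q = 294 the demand price is (2054 - 294)/8 = 220 and the supply price is (186 + 294)/8 = 60.
Deadweight loss = ½ · (220 - 60) · (934 - 294) = ½ · 160 · 640 = 51200.

51200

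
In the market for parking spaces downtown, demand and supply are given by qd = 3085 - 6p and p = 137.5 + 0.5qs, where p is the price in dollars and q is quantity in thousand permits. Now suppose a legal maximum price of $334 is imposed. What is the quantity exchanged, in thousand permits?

Rearranging supply gives qs = 2p - 275. Equilibrium: 3085 - 6p = 2p - 275, so 3360 = 8p and p* = 420, q* = 565.
The ceiling of 334 is below the equilibrium price 420, so it binds.
At p = 334: qd = 3085 - 6·334 = 1081 and qs = 2·334 - 275 = 393.
The quantity actually transacted is the short side, supply: 393.

393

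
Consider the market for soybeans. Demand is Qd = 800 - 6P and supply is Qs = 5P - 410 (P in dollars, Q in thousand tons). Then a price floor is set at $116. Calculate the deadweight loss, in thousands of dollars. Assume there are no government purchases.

In a free market, 800 - 6P = 5P - 410 gives the equilibrium P* = 110, Q* = 140.
The floor of 116 is above the equilibrium price 110, so it binds.
At P = 116: Qd = 800 - 6·116 = 104 and Qs = 5·116 - 410 = 170.
Quantity traded falls to 104. At Q = 104 the demand price is (800 - 104)/6 = 116 and the supply price is (410 + 104)/5 = 102.8.
Deadweight loss = ½ · (116 - 102.8) · (140 - 104) = ½ · 13.2 · 36 = 237.6.

237.6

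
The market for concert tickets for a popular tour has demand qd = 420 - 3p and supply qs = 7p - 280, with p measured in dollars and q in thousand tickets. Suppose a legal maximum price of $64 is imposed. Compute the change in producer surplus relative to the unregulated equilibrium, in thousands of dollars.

-1134

Without the control the market clears where 420 - 3p = 7p - 280, i.e. p* = 70 and q* = 210.
Because the ceiling (64) lies below the market-clearing price, it is binding.
At p = 64: qd = 420 - 3·64 = 228 and qs = 7·64 - 280 = 168.
Producer surplus without the control is ½ · (70 - 40) · 210 = 3150.
With the ceiling, producers sell 168 units at 64, so PS = ½ · (64 - 40) · 168 = 2016.
Change in producer surplus = 2016 - 3150 = -1134.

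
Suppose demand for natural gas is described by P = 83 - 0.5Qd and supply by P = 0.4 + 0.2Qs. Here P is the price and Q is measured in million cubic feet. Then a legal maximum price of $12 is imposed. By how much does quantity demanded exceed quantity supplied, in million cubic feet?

84

Rearranging demand gives Qd = 166 - 2P; rearranging supply gives Qs = 5P - 2. In a free market, 166 - 2P = 5P - 2 gives the equilibrium P* = 24, Q* = 118.
The ceiling of 12 is below the equilibrium price 24, so it binds.
At P = 12: Qd = 166 - 2·12 = 142 and Qs = 5·12 - 2 = 58.
Shortage = Qd - Qs = 142 - 58 = 84.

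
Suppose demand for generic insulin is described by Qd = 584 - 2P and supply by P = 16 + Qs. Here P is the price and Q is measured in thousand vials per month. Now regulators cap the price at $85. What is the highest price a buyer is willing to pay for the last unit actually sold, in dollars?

Rearranging supply gives Qs = P - 16. In a free market, 584 - 2P = P - 16 gives the equilibrium P* = 200, Q* = 184.
Because the ceiling (85) lies below the market-clearing price, it is binding.
At P = 85: Qd = 584 - 2·85 = 414 and Qs = 85 - 16 = 69.
Only 69 units reach the market. On the demand curve, the marginal buyer's willingness to pay at Q = 69 is (584 - 69)/2 = 257.5.

257.5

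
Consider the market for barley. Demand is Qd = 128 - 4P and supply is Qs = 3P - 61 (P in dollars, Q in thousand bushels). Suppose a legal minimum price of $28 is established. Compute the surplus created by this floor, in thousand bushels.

Setting quantity demanded equal to quantity supplied, 128 - 4P = 3P - 61, gives P* = 27 and Q* = 20.
Because the floor (28) lies above the market-clearing price, it is binding.
At P = 28: Qd = 128 - 4·28 = 16 and Qs = 3·28 - 61 = 23.
Surplus = Qs - Qd = 23 - 16 = 7.

7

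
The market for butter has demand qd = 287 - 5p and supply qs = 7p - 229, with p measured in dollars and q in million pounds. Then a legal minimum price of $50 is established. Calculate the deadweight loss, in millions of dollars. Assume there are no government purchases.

210

Without the control the market clears where 287 - 5p = 7p - 229, i.e. p* = 43 and q* = 72.
Since 50 > 43, the floor is binding.
At p = 50: qd = 287 - 5·50 = 37 and qs = 7·50 - 229 = 121.
Quantity traded falls to 37. At q = 37 the demand price is (287 - 37)/5 = 50 and the supply price is (229 + 37)/7 = 38.
Deadweight loss = ½ · (50 - 38) · (72 - 37) = ½ · 12 · 35 = 210.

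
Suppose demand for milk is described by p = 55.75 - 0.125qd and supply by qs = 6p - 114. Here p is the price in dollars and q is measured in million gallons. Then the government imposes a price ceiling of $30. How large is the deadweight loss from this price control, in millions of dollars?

525

Rearranging demand gives qd = 446 - 8p. Equilibrium: 446 - 8p = 6p - 114, so 560 = 14p and p* = 40, q* = 126.
The ceiling of 30 is below the equilibrium price 40, so it binds.
At p = 30: qd = 446 - 8·30 = 206 and qs = 6·30 - 114 = 66.
Quantity traded falls to 66. At q = 66 the demand price is (446 - 66)/8 = 47.5 and the supply price is (114 + 66)/6 = 30.
Deadweight loss = ½ · (47.5 - 30) · (126 - 66) = ½ · 17.5 · 60 = 525.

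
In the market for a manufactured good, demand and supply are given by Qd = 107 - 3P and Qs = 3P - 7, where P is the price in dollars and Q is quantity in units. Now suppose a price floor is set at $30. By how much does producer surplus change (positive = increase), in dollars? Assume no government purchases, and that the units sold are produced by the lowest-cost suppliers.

In a free market, 107 - 3P = 3P - 7 gives the equilibrium P* = 19, Q* = 50.
Because the floor (30) lies above the market-clearing price, it is binding.
At P = 30: Qd = 107 - 3·30 = 17 and Qs = 3·30 - 7 = 83.
Producer surplus without the control is ½ · (19 - 7/3) · 50 = 1250/3.
With the floor, 17 units are sold at 30. The supply price at Q = 17 is 8, so PS = ½ · [(30 - 7/3) + (30 - 8)] · 17 = 2533/6.
Change in producer surplus = 2533/6 - 1250/3 = 5.5.

5.5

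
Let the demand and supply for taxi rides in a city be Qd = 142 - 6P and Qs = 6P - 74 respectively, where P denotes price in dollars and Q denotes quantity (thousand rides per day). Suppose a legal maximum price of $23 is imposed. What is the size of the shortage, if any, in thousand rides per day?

0

In a free market, 142 - 6P = 6P - 74 gives the equilibrium P* = 18, Q* = 34.
The ceiling of 23 is above the equilibrium price 18, so it is not binding; the market clears at P* = 18, Q* = 34.
Since the control does not bind, there is no shortage.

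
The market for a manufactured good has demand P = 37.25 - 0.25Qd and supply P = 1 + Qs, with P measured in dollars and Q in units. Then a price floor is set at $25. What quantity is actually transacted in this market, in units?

29

Rearranging demand gives Qd = 149 - 4P; rearranging supply gives Qs = P - 1. In a free market, 149 - 4P = P - 1 gives the equilibrium P* = 30, Q* = 29.
Since 25 is below P* = 30, the floor does not bind and the free-market outcome prevails.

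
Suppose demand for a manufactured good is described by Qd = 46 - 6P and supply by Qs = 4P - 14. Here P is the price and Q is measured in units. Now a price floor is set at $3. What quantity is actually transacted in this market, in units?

Without the control the market clears where 46 - 6P = 4P - 14, i.e. P* = 6 and Q* = 10.
Since 3 is below P* = 6, the floor does not bind and the free-market outcome prevails.

10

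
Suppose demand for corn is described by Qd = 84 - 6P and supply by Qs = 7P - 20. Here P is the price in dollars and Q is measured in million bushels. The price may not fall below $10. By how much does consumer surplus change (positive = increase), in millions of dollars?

-60

Setting quantity demanded equal to quantity supplied, 84 - 6P = 7P - 20, gives P* = 8 and Q* = 36.
Since 10 > 8, the floor is binding.
At P = 10: Qd = 84 - 6·10 = 24 and Qs = 7·10 - 20 = 50.
Consumer surplus without the control is ½ · (14 - 8) · 36 = 108.
With the floor, consumers buy 24 units at 10, so CS = ½ · (14 - 10) · 24 = 48.
Change in consumer surplus = 48 - 108 = -60.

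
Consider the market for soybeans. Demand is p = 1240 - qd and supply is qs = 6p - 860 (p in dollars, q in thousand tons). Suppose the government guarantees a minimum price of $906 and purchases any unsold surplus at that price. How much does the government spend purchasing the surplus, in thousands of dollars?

Rearranging demand gives qd = 1240 - p. Equilibrium: 1240 - p = 6p - 860, so 2100 = 7p and p* = 300, q* = 940.
Since 906 > 300, the floor is binding.
At p = 906: qd = 1240 - 906 = 334 and qs = 6·906 - 860 = 4576.
Surplus = qs - qd = 4242.
Government expenditure = surplus × support price = 4242 × 906 = 3843252.

3843252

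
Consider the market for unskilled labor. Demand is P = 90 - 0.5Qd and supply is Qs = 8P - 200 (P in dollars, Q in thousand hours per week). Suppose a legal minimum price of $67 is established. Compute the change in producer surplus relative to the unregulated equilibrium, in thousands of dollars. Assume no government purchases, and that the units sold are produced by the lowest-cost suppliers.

Rearranging demand gives Qd = 180 - 2P. In a free market, 180 - 2P = 8P - 200 gives the equilibrium P* = 38, Q* = 104.
The floor of 67 is above the equilibrium price 38, so it binds.
At P = 67: Qd = 180 - 2·67 = 46 and Qs = 8·67 - 200 = 336.
Producer surplus without the control is ½ · (38 - 25) · 104 = 676.
With the floor, 46 units are sold at 67. The supply price at Q = 46 is 30.75, so PS = ½ · [(67 - 25) + (67 - 30.75)] · 46 = 1799.75.
Change in producer surplus = 1799.75 - 676 = 1123.75.

1123.75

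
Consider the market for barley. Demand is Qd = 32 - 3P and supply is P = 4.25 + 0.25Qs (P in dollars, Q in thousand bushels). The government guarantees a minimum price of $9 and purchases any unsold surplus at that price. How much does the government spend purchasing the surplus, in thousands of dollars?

126

Rearranging supply gives Qs = 4P - 17. In a free market, 32 - 3P = 4P - 17 gives the equilibrium P* = 7, Q* = 11.
Since 9 > 7, the floor is binding.
At P = 9: Qd = 32 - 3·9 = 5 and Qs = 4·9 - 17 = 19.
Surplus = Qs - Qd = 14.
Government expenditure = surplus × support price = 14 × 9 = 126.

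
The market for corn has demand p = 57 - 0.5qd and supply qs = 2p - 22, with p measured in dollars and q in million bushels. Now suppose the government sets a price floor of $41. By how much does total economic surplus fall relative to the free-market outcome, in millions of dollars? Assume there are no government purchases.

Rearranging demand gives qd = 114 - 2p. Setting quantity demanded equal to quantity supplied, 114 - 2p = 2p - 22, gives p* = 34 and q* = 46.
The floor of 41 is above the equilibrium price 34, so it binds.
At p = 41: qd = 114 - 2·41 = 32 and qs = 2·41 - 22 = 60.
Quantity traded falls to 32. At q = 32 the demand price is (114 - 32)/2 = 41 and the supply price is (22 + 32)/2 = 27.
Deadweight loss = ½ · (41 - 27) · (46 - 32) = ½ · 14 · 14 = 98.

98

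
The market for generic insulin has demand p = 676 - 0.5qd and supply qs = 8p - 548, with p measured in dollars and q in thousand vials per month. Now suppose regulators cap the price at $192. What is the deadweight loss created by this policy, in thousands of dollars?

Rearranging demand gives qd = 1352 - 2p. Without the control the market clears where 1352 - 2p = 8p - 548, i.e. p* = 190 and q* = 972.
The ceiling of 192 is above the equilibrium price 190, so it is not binding; the market clears at p* = 190, q* = 972.
Since the control does not bind, no trades are prevented and deadweight loss is zero.

0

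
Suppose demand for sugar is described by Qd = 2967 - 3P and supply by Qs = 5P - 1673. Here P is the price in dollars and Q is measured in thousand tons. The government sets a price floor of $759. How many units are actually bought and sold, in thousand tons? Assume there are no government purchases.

690

In a free market, 2967 - 3P = 5P - 1673 gives the equilibrium P* = 580, Q* = 1227.
The floor of 759 is above the equilibrium price 580, so it binds.
At P = 759: Qd = 2967 - 3·759 = 690 and Qs = 5·759 - 1673 = 2122.
The quantity actually transacted is the short side, demand: 690.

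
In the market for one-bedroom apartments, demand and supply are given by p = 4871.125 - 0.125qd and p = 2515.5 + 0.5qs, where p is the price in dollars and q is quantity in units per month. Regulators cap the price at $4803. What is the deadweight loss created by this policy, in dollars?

Rearranging demand gives qd = 38969 - 8p; rearranging supply gives qs = 2p - 5031. Equilibrium: 38969 - 8p = 2p - 5031, so 44000 = 10p and p* = 4400, q* = 3769.
Since 4803 is above p* = 4400, the ceiling does not bind and the free-market outcome prevails.
Since the control does not bind, no trades are prevented and deadweight loss is zero.

0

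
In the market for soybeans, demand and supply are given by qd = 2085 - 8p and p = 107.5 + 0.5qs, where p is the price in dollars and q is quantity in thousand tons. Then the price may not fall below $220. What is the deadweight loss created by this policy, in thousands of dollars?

Rearranging supply gives qs = 2p - 215. Equilibrium: 2085 - 8p = 2p - 215, so 2300 = 10p and p* = 230, q* = 245.
Since 220 is below p* = 230, the floor does not bind and the free-market outcome prevails.
Since the control does not bind, no trades are prevented and deadweight loss is zero.

0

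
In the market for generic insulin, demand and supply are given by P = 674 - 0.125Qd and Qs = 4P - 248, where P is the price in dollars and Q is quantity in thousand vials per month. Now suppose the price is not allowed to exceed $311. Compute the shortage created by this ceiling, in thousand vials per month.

1908

Rearranging demand gives Qd = 5392 - 8P. Setting quantity demanded equal to quantity supplied, 5392 - 8P = 4P - 248, gives P* = 470 and Q* = 1632.
Since 311 < 470, the ceiling is binding.
At P = 311: Qd = 5392 - 8·311 = 2904 and Qs = 4·311 - 248 = 996.
Shortage = Qd - Qs = 2904 - 996 = 1908.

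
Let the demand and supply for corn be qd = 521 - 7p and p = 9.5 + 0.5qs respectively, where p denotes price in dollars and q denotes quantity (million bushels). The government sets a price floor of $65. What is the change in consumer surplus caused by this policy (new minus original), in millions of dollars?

Rearranging supply gives qs = 2p - 19. Setting quantity demanded equal to quantity supplied, 521 - 7p = 2p - 19, gives p* = 60 and q* = 101.
Because the floor (65) lies above the market-clearing price, it is binding.
At p = 65: qd = 521 - 7·65 = 66 and qs = 2·65 - 19 = 111.
Consumer surplus without the control is ½ · (521/7 - 60) · 101 = 10201/14.
With the floor, consumers buy 66 units at 65, so CS = ½ · (521/7 - 65) · 66 = 2178/7.
Change in consumer surplus = 2178/7 - 10201/14 = -417.5.

-417.5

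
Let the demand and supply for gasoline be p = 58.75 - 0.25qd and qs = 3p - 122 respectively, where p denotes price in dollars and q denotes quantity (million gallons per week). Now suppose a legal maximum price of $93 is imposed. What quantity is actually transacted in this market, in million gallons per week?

31

Rearranging demand gives qd = 235 - 4p. Setting quantity demanded equal to quantity supplied, 235 - 4p = 3p - 122, gives p* = 51 and q* = 31.
The ceiling of 93 is above the equilibrium price 51, so it is not binding; the market clears at p* = 51, q* = 31.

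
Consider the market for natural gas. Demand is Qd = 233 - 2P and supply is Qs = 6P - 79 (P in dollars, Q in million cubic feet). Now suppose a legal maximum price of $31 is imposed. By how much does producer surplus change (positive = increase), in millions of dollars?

-1048

Without the control the market clears where 233 - 2P = 6P - 79, i.e. P* = 39 and Q* = 155.
Because the ceiling (31) lies below the market-clearing price, it is binding.
At P = 31: Qd = 233 - 2·31 = 171 and Qs = 6·31 - 79 = 107.
Producer surplus without the control is ½ · (39 - 79/6) · 155 = 24025/12.
With the ceiling, producers sell 107 units at 31, so PS = ½ · (31 - 79/6) · 107 = 11449/12.
Change in producer surplus = 11449/12 - 24025/12 = -1048.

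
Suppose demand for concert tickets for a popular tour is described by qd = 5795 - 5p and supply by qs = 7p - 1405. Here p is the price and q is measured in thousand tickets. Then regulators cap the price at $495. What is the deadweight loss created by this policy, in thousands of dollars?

92610

Without the control the market clears where 5795 - 5p = 7p - 1405, i.e. p* = 600 and q* = 2795.
The ceiling of 495 is below the equilibrium price 600, so it binds.
At p = 495: qd = 5795 - 5·495 = 3320 and qs = 7·495 - 1405 = 2060.
Quantity traded falls to 2060. At q = 2060 the demand price is (5795 - 2060)/5 = 747 and the supply price is (1405 + 2060)/7 = 495.
Deadweight loss = ½ · (747 - 495) · (2795 - 2060) = ½ · 252 · 735 = 92610.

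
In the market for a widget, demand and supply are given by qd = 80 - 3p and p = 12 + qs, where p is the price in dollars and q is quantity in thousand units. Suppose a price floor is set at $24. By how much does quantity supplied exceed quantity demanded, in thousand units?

4

Rearranging supply gives qs = p - 12. Equilibrium: 80 - 3p = p - 12, so 92 = 4p and p* = 23, q* = 11.
Because the floor (24) lies above the market-clearing price, it is binding.
At p = 24: qd = 80 - 3·24 = 8 and qs = 24 - 12 = 12.
Surplus = qs - qd = 12 - 8 = 4.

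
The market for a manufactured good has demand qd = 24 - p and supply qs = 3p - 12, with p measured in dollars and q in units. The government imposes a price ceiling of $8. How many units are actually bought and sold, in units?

12

In a free market, 24 - p = 3p - 12 gives the equilibrium p* = 9, q* = 15.
The ceiling of 8 is below the equilibrium price 9, so it binds.
At p = 8: qd = 24 - 8 = 16 and qs = 3·8 - 12 = 12.
The quantity actually transacted is the short side, supply: 12.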